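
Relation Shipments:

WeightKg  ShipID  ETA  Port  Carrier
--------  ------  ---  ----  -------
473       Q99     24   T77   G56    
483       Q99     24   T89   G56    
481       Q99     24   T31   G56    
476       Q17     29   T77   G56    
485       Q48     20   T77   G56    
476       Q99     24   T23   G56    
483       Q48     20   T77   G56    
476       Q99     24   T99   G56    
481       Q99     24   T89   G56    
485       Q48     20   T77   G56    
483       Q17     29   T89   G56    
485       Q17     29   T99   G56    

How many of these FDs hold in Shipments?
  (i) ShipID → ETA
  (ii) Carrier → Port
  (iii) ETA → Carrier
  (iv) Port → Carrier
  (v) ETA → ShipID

4

(i) ShipID → ETA: every LHS value maps to a single RHS value — holds.
(ii) Carrier → Port: Carrier=G56: 12 rows → Port takes values {T77, T89, T31, T23, T99} — violation — fails.
(iii) ETA → Carrier: every LHS value maps to a single RHS value — holds.
(iv) Port → Carrier: every LHS value maps to a single RHS value — holds.
(v) ETA → ShipID: every LHS value maps to a single RHS value — holds.
4 of the 5 dependencies hold.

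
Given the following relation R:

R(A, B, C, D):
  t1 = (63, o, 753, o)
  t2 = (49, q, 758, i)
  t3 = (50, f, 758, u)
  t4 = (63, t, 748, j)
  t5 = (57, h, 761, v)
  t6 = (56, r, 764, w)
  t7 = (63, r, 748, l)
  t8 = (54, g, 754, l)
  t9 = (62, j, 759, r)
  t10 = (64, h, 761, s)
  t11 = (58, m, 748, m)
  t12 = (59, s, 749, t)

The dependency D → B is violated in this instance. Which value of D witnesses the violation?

l

D=o: row 1 → B = o ✓
D=i: row 2 → B = q ✓
D=u: row 3 → B = f ✓
D=j: row 4 → B = t ✓
D=v: row 5 → B = h ✓
D=w: row 6 → B = r ✓
D=l: rows 7, 8 → B takes values {r, g} — violation
D=r: row 9 → B = j ✓
D=s: row 10 → B = h ✓
D=m: row 11 → B = m ✓
D=t: row 12 → B = s ✓
The only D value with inconsistent B is D=l.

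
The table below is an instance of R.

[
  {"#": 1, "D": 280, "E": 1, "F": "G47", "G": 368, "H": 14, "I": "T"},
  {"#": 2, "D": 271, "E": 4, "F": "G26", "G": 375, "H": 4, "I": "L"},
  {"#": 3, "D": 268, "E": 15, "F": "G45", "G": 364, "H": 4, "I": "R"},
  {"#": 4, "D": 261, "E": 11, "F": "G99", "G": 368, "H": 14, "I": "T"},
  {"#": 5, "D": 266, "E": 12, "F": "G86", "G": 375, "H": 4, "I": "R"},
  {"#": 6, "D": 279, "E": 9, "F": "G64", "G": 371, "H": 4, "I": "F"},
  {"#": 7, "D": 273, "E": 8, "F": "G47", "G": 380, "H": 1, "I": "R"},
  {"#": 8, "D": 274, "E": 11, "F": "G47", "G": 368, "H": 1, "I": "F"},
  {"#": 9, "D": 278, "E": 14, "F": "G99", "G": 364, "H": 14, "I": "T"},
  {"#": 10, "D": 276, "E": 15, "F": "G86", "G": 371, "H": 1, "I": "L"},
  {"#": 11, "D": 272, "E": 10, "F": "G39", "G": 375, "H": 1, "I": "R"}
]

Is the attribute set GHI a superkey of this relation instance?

No

Rows 1 and 4 have the same GHI value (G=368, H=14, I=T) but are distinct tuples, so GHI does not determine every attribute — not a superkey.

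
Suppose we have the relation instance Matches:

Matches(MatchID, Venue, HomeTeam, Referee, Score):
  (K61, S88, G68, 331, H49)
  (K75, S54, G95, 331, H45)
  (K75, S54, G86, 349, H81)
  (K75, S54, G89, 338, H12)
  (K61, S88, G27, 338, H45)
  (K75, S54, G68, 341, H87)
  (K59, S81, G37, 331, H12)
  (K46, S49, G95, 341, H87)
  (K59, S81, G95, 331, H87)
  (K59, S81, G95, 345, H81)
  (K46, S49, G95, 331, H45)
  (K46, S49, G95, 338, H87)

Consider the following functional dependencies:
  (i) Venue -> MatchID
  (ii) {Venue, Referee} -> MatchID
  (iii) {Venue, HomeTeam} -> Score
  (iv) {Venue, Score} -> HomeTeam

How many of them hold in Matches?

(i) Venue -> MatchID: every LHS value maps to a single RHS value — holds.
(ii) {Venue, Referee} -> MatchID: every LHS value maps to a single RHS value — holds.
(iii) {Venue, HomeTeam} -> Score: (Venue=S49, HomeTeam=G95): 3 rows → Score takes values {H87, H45} — violation; (Venue=S81, HomeTeam=G95): 2 rows → Score takes values {H87, H81} — violation — fails.
(iv) {Venue, Score} -> HomeTeam: every LHS value maps to a single RHS value — holds.
3 of the 4 dependencies hold.

3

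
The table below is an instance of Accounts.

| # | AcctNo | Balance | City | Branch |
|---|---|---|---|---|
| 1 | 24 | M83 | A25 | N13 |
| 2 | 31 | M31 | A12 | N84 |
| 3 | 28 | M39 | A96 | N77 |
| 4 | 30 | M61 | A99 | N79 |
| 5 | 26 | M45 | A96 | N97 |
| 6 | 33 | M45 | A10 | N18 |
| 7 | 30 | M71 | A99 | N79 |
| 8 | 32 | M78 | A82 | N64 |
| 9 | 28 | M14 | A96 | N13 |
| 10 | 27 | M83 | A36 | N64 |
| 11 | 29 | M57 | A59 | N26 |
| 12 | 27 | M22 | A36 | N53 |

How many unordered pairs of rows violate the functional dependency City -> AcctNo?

2

City=A96: violating pairs (3,5), (5,9) — 2 pairs.
City=A99: all 2 rows agree on AcctNo — 0 pairs.
City=A36: all 2 rows agree on AcctNo — 0 pairs.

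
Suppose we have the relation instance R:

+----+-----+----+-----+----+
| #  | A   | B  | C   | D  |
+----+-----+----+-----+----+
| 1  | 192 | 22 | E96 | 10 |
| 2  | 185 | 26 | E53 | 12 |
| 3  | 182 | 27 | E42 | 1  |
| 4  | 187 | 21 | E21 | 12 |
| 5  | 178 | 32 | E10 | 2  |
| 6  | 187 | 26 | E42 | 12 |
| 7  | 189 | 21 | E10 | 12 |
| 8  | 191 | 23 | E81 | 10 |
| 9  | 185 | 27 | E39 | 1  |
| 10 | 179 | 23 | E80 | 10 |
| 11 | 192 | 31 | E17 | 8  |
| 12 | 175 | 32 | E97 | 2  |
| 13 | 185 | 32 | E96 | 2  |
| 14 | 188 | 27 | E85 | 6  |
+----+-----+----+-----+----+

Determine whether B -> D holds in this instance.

B=22: row 1 → D = 10 ✓
B=26: rows 2, 6 → D = 12, 12 ✓
B=27: rows 3, 9, 14 → D takes values {1, 6} — violation
B=21: rows 4, 7 → D = 12, 12 ✓
B=32: rows 5, 12, 13 → D = 2, 2, 2 ✓
B=23: rows 8, 10 → D = 10, 10 ✓
B=31: row 11 → D = 8 ✓
Two rows agree on B but differ on D, so B -> D does not hold.

No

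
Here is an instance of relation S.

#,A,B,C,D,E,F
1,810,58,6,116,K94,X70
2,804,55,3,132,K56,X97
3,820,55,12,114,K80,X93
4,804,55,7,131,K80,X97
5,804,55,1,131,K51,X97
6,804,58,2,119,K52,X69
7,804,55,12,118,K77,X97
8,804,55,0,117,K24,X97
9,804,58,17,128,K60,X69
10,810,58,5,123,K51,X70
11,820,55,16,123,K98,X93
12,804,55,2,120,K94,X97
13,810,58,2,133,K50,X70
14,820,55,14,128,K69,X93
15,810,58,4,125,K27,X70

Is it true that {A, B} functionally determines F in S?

(A=810, B=58): rows 1, 10, 13, 15 → F = X70, X70, X70, X70 ✓
(A=804, B=55): rows 2, 4, 5, 7, 8, 12 → F = X97, X97, X97, X97, X97, X97 ✓
(A=820, B=55): rows 3, 11, 14 → F = X93, X93, X93 ✓
(A=804, B=58): rows 6, 9 → F = X69, X69 ✓
Every {A, B} value is associated with a single F value, so {A, B} -> F holds.

Yes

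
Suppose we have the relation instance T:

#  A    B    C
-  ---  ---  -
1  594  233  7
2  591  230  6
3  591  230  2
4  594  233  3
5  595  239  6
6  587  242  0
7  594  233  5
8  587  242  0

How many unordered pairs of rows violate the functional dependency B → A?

B=233: all 3 rows agree on A — 0 pairs.
B=230: all 2 rows agree on A — 0 pairs.
B=242: all 2 rows agree on A — 0 pairs.

0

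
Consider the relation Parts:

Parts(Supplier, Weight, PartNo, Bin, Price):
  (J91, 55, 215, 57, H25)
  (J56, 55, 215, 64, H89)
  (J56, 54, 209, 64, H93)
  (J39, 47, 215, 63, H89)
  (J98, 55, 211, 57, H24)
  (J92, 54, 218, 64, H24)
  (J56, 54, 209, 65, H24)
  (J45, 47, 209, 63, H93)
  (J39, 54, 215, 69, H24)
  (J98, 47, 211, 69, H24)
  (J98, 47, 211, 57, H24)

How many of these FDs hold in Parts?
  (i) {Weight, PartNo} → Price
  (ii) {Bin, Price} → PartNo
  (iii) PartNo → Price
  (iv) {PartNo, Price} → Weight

0

(i) {Weight, PartNo} → Price: (Weight=55, PartNo=215): 2 rows → Price takes values {H25, H89} — violation; (Weight=54, PartNo=209): 2 rows → Price takes values {H93, H24} — violation — fails.
(ii) {Bin, Price} → PartNo: (Bin=69, Price=H24): 2 rows → PartNo takes values {215, 211} — violation — fails.
(iii) PartNo → Price: PartNo=215: 4 rows → Price takes values {H25, H89, H24} — violation; PartNo=209: 3 rows → Price takes values {H93, H24} — violation — fails.
(iv) {PartNo, Price} → Weight: (PartNo=215, Price=H89): 2 rows → Weight takes values {55, 47} — violation; (PartNo=209, Price=H93): 2 rows → Weight takes values {54, 47} — violation; (PartNo=211, Price=H24): 3 rows → Weight takes values {55, 47} — violation — fails.
None of the 4 dependencies hold.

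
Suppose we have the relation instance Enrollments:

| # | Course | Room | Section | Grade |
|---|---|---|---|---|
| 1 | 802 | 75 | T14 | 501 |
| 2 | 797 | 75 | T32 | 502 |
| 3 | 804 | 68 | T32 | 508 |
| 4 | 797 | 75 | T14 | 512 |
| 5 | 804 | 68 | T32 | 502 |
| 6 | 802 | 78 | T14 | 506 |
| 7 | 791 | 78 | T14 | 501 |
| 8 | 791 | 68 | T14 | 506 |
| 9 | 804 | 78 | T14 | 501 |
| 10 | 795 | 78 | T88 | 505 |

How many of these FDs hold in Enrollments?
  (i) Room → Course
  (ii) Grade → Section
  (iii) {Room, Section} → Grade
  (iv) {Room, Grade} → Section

2

(i) Room → Course: Room=75: rows 1, 2, 4 → Course takes values {802, 797} — violation; Room=68: rows 3, 5, 8 → Course takes values {804, 791} — violation; Room=78: rows 6, 7, 9, 10 → Course takes values {802, 791, 804, 795} — violation — fails.
(ii) Grade → Section: every LHS value maps to a single RHS value — holds.
(iii) {Room, Section} → Grade: (Room=75, Section=T14): rows 1, 4 → Grade takes values {501, 512} — violation; (Room=68, Section=T32): rows 3, 5 → Grade takes values {508, 502} — violation; (Room=78, Section=T14): rows 6, 7, 9 → Grade takes values {506, 501} — violation — fails.
(iv) {Room, Grade} → Section: every LHS value maps to a single RHS value — holds.
2 of the 4 dependencies hold.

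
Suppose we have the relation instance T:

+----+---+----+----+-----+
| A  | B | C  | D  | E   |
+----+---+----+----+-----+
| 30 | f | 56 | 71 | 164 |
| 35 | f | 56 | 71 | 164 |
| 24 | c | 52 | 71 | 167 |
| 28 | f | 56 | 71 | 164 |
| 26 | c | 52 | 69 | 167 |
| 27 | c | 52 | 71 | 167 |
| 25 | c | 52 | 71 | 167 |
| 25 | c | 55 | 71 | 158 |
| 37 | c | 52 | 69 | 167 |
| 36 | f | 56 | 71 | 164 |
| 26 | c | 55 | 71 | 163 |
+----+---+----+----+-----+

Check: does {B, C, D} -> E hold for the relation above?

(B=f, C=56, D=71): 4 rows → E = 164, 164, 164, 164 ✓
(B=c, C=52, D=71): 3 rows → E = 167, 167, 167 ✓
(B=c, C=52, D=69): 2 rows → E = 167, 167 ✓
(B=c, C=55, D=71): 2 rows → E takes values {158, 163} — violation
Two rows agree on {B, C, D} but differ on E, so {B, C, D} -> E does not hold.

No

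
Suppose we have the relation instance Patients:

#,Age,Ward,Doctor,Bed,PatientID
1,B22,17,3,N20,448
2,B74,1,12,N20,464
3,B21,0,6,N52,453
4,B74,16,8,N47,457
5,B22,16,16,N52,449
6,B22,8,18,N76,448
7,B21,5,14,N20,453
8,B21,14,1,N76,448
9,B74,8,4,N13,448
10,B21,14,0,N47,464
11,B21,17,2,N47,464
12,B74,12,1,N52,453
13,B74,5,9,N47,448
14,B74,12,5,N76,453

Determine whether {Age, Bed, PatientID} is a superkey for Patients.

Rows 10 and 11 have the same {Age, Bed, PatientID} value (Age=B21, Bed=N47, PatientID=464) but are distinct tuples, so {Age, Bed, PatientID} does not determine every attribute — not a superkey.

No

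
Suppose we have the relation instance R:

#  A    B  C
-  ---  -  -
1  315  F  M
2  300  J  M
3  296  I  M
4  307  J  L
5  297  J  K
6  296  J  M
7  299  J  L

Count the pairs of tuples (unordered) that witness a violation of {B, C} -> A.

2

(B=J, C=M): violating pairs (2,6) — 1 pair.
(B=J, C=L): violating pairs (4,7) — 1 pair.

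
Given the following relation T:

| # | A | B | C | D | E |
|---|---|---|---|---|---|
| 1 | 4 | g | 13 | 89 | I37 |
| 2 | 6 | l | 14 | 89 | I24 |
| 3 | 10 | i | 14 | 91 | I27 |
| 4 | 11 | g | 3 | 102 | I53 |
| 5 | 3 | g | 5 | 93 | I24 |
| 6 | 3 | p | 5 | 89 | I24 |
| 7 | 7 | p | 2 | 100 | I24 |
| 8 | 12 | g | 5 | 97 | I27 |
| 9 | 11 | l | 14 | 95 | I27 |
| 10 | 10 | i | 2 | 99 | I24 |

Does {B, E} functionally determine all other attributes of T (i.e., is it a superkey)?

Rows 6 and 7 have the same {B, E} value (B=p, E=I24) but are distinct tuples, so {B, E} does not determine every attribute — not a superkey.

No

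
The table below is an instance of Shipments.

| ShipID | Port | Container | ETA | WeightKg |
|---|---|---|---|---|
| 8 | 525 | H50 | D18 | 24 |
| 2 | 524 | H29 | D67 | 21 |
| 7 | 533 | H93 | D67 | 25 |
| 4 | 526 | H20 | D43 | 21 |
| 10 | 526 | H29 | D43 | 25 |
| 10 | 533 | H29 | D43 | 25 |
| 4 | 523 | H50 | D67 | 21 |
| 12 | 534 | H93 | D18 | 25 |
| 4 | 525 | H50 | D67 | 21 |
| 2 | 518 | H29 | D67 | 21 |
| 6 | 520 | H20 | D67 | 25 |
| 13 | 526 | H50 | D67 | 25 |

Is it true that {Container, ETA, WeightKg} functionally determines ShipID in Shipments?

Yes

(Container=H50, ETA=D18, WeightKg=24): 1 row → ShipID = 8 ✓
(Container=H29, ETA=D67, WeightKg=21): 2 rows → ShipID = 2, 2 ✓
(Container=H93, ETA=D67, WeightKg=25): 1 row → ShipID = 7 ✓
(Container=H20, ETA=D43, WeightKg=21): 1 row → ShipID = 4 ✓
(Container=H29, ETA=D43, WeightKg=25): 2 rows → ShipID = 10, 10 ✓
(Container=H50, ETA=D67, WeightKg=21): 2 rows → ShipID = 4, 4 ✓
(Container=H93, ETA=D18, WeightKg=25): 1 row → ShipID = 12 ✓
(Container=H20, ETA=D67, WeightKg=25): 1 row → ShipID = 6 ✓
(Container=H50, ETA=D67, WeightKg=25): 1 row → ShipID = 13 ✓
Every {Container, ETA, WeightKg} value is associated with a single ShipID value, so {Container, ETA, WeightKg} → ShipID holds.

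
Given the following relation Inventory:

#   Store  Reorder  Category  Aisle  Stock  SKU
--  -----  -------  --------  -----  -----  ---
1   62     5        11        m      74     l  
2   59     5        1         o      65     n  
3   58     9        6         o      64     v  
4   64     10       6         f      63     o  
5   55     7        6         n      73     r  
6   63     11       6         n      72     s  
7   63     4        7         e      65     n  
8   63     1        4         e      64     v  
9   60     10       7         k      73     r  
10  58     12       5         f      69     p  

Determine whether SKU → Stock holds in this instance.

Yes

SKU=l: row 1 → Stock = 74 ✓
SKU=n: rows 2, 7 → Stock = 65, 65 ✓
SKU=v: rows 3, 8 → Stock = 64, 64 ✓
SKU=o: row 4 → Stock = 63 ✓
SKU=r: rows 5, 9 → Stock = 73, 73 ✓
SKU=s: row 6 → Stock = 72 ✓
SKU=p: row 10 → Stock = 69 ✓
Every SKU value is associated with a single Stock value, so SKU → Stock holds.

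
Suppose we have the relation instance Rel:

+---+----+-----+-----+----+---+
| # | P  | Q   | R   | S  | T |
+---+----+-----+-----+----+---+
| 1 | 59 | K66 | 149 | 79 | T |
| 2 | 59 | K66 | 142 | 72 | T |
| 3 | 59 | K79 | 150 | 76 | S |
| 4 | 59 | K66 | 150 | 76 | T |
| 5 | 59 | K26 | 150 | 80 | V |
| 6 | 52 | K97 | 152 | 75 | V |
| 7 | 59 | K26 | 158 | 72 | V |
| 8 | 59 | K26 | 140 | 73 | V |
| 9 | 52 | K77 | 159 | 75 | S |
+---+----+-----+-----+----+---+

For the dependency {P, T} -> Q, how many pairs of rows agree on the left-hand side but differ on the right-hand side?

(P=59, T=T): all 3 rows agree on Q — 0 pairs.
(P=59, T=V): all 3 rows agree on Q — 0 pairs.

0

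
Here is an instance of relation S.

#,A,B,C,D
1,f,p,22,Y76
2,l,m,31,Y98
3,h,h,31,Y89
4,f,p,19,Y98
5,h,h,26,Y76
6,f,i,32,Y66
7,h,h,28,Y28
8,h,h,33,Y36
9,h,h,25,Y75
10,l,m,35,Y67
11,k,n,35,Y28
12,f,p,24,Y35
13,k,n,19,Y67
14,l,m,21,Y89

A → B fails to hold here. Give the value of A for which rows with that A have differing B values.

A=f: rows 1, 4, 6, 12 → B takes values {p, i} — violation
A=l: rows 2, 10, 14 → B = m, m, m ✓
A=h: rows 3, 5, 7, 8, 9 → B = h, h, h, h, h ✓
A=k: rows 11, 13 → B = n, n ✓
The only A value with inconsistent B is A=f.

f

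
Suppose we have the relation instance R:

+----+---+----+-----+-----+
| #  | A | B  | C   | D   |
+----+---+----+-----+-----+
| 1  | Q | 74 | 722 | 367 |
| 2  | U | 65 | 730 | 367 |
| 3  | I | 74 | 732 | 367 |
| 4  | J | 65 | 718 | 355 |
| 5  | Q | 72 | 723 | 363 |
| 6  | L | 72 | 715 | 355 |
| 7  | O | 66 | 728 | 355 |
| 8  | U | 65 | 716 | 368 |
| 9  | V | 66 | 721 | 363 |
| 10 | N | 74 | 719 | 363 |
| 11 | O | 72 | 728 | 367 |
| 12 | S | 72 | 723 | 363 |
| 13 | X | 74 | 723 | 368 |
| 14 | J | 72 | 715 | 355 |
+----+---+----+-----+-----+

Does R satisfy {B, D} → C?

No

(B=74, D=367): rows 1, 3 → C takes values {722, 732} — violation
(B=65, D=367): row 2 → C = 730 ✓
(B=65, D=355): row 4 → C = 718 ✓
(B=72, D=363): rows 5, 12 → C = 723, 723 ✓
(B=72, D=355): rows 6, 14 → C = 715, 715 ✓
(B=66, D=355): row 7 → C = 728 ✓
(B=65, D=368): row 8 → C = 716 ✓
(B=66, D=363): row 9 → C = 721 ✓
(B=74, D=363): row 10 → C = 719 ✓
(B=72, D=367): row 11 → C = 728 ✓
(B=74, D=368): row 13 → C = 723 ✓
Two rows agree on {B, D} but differ on C, so {B, D} → C does not hold.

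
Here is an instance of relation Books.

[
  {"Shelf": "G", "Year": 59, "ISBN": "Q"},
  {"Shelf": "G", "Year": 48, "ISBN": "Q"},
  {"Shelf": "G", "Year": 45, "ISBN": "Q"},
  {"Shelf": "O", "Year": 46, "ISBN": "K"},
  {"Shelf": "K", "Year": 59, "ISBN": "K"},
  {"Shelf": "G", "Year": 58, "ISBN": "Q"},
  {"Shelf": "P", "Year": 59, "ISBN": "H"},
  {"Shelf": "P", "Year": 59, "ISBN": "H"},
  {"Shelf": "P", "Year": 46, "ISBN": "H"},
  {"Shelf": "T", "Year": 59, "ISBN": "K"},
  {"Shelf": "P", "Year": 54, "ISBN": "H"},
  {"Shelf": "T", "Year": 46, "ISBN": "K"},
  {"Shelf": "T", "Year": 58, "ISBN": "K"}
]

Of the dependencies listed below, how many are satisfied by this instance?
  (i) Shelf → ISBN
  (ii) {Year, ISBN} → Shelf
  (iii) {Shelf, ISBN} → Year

(i) Shelf → ISBN: every LHS value maps to a single RHS value — holds.
(ii) {Year, ISBN} → Shelf: (Year=46, ISBN=K): 2 rows → Shelf takes values {O, T} — violation; (Year=59, ISBN=K): 2 rows → Shelf takes values {K, T} — violation — fails.
(iii) {Shelf, ISBN} → Year: (Shelf=G, ISBN=Q): 4 rows → Year takes values {59, 48, 45, 58} — violation; (Shelf=P, ISBN=H): 4 rows → Year takes values {59, 46, 54} — violation; (Shelf=T, ISBN=K): 3 rows → Year takes values {59, 46, 58} — violation — fails.
1 of the 3 dependencies holds.

1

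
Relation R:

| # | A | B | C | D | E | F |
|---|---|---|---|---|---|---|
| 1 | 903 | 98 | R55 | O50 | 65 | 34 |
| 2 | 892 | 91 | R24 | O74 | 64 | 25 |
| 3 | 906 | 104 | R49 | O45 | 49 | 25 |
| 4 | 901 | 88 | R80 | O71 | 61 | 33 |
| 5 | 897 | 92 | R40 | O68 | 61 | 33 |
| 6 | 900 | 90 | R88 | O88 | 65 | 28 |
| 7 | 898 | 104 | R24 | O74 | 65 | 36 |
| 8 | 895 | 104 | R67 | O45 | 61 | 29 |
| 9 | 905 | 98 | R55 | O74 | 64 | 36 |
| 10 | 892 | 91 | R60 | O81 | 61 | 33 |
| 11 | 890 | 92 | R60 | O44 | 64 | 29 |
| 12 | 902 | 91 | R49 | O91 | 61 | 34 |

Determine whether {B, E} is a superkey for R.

Rows 10 and 12 have the same {B, E} value (B=91, E=61) but are distinct tuples, so {B, E} does not determine every attribute — not a superkey.

No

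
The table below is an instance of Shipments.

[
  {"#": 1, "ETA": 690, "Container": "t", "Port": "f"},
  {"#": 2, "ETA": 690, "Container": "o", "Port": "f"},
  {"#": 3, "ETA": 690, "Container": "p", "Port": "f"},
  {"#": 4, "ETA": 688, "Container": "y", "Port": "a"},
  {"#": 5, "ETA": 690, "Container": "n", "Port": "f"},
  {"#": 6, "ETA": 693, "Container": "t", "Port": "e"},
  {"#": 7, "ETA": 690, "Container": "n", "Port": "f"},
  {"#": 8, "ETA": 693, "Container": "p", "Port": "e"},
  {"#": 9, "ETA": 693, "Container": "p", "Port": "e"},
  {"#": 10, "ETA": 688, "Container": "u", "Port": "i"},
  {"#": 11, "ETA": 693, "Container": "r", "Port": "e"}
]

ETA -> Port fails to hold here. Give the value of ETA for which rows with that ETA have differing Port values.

ETA=690: rows 1, 2, 3, 5, 7 → Port = f, f, f, f, f ✓
ETA=688: rows 4, 10 → Port takes values {a, i} — violation
ETA=693: rows 6, 8, 9, 11 → Port = e, e, e, e ✓
The only ETA value with inconsistent Port is ETA=688.

688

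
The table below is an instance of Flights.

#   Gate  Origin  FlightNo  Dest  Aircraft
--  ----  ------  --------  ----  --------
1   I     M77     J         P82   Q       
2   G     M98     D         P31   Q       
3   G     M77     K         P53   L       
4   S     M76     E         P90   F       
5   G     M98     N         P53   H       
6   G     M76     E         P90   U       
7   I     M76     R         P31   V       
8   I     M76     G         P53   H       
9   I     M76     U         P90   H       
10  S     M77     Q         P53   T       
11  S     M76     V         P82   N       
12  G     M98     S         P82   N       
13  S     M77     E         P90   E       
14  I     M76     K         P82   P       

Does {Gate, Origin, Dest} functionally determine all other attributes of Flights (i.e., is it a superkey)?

Yes

All 14 rows have distinct {Gate, Origin, Dest} values, so {Gate, Origin, Dest} → (all attributes) holds and {Gate, Origin, Dest} is a superkey.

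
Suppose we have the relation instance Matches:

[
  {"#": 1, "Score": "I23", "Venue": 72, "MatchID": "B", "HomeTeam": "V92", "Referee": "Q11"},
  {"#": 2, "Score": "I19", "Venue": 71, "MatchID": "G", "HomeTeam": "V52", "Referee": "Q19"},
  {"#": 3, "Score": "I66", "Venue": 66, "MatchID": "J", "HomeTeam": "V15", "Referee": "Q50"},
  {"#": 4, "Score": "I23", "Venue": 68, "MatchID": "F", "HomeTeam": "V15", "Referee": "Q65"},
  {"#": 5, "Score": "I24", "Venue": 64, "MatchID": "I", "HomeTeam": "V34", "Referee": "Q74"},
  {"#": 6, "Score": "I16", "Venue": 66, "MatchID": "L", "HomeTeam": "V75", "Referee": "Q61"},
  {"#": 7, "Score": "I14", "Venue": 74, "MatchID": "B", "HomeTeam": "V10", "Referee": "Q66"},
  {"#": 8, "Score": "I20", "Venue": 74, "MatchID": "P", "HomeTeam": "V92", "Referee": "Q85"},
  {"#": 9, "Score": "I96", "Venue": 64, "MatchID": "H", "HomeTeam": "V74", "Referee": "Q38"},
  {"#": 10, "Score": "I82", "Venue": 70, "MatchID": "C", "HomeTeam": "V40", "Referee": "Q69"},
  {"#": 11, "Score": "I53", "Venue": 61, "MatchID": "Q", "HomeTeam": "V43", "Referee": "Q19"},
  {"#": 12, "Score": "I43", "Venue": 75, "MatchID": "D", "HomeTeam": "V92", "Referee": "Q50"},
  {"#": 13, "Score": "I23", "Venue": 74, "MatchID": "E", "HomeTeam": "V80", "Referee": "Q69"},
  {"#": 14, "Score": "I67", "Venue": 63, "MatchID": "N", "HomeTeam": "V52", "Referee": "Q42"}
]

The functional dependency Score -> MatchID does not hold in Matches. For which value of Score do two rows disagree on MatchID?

I23

Score=I23: rows 1, 4, 13 → MatchID takes values {B, F, E} — violation
Score=I19: row 2 → MatchID = G ✓
Score=I66: row 3 → MatchID = J ✓
Score=I24: row 5 → MatchID = I ✓
Score=I16: row 6 → MatchID = L ✓
Score=I14: row 7 → MatchID = B ✓
Score=I20: row 8 → MatchID = P ✓
Score=I96: row 9 → MatchID = H ✓
Score=I82: row 10 → MatchID = C ✓
Score=I53: row 11 → MatchID = Q ✓
Score=I43: row 12 → MatchID = D ✓
Score=I67: row 14 → MatchID = N ✓
The only Score value with inconsistent MatchID is Score=I23.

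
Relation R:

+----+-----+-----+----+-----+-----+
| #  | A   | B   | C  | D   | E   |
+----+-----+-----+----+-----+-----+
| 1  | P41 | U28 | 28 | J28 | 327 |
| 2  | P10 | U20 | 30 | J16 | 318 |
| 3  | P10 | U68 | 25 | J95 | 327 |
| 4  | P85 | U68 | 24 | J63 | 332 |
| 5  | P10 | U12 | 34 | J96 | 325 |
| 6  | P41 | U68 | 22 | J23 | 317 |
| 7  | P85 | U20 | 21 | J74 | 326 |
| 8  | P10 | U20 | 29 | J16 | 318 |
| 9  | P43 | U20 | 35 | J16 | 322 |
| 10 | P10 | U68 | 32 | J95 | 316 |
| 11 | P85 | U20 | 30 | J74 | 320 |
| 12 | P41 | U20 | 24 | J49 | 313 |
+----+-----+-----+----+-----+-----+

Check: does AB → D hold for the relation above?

(A=P41, B=U28): row 1 → D = J28 ✓
(A=P10, B=U20): rows 2, 8 → D = J16, J16 ✓
(A=P10, B=U68): rows 3, 10 → D = J95, J95 ✓
(A=P85, B=U68): row 4 → D = J63 ✓
(A=P10, B=U12): row 5 → D = J96 ✓
(A=P41, B=U68): row 6 → D = J23 ✓
(A=P85, B=U20): rows 7, 11 → D = J74, J74 ✓
(A=P43, B=U20): row 9 → D = J16 ✓
(A=P41, B=U20): row 12 → D = J49 ✓
Every AB value is associated with a single D value, so AB → D holds.

Yes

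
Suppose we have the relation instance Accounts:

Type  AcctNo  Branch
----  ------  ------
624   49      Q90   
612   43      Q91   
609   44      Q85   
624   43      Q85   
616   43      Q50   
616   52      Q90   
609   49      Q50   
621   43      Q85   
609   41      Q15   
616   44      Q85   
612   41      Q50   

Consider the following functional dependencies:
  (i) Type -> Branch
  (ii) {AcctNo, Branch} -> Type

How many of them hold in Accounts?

(i) Type -> Branch: Type=624: 2 rows → Branch takes values {Q90, Q85} — violation; Type=612: 2 rows → Branch takes values {Q91, Q50} — violation; Type=609: 3 rows → Branch takes values {Q85, Q50, Q15} — violation; Type=616: 3 rows → Branch takes values {Q50, Q90, Q85} — violation — fails.
(ii) {AcctNo, Branch} -> Type: (AcctNo=44, Branch=Q85): 2 rows → Type takes values {609, 616} — violation; (AcctNo=43, Branch=Q85): 2 rows → Type takes values {624, 621} — violation — fails.
None of the 2 dependencies hold.

0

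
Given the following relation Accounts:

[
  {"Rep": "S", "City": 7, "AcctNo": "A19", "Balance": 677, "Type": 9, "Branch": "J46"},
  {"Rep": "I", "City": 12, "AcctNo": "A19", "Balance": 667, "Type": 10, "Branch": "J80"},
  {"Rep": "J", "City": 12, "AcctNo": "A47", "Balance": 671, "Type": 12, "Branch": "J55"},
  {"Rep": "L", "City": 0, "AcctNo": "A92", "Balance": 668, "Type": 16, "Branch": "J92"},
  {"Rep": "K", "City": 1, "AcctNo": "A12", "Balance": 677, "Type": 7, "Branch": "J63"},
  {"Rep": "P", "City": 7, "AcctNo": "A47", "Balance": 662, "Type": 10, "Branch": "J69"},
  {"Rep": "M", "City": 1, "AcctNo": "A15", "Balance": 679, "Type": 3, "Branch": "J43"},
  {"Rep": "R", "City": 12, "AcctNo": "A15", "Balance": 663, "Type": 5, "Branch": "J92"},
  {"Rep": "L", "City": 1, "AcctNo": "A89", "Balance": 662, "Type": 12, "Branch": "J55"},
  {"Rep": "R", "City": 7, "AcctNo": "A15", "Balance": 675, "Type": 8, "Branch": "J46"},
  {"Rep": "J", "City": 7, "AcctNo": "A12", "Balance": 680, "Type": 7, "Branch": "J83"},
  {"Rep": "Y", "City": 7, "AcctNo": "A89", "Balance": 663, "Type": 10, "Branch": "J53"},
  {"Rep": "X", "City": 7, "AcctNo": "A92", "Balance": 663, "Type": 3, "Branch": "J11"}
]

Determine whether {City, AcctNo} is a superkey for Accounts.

All 13 rows have distinct {City, AcctNo} values, so {City, AcctNo} → (all attributes) holds and {City, AcctNo} is a superkey.

Yes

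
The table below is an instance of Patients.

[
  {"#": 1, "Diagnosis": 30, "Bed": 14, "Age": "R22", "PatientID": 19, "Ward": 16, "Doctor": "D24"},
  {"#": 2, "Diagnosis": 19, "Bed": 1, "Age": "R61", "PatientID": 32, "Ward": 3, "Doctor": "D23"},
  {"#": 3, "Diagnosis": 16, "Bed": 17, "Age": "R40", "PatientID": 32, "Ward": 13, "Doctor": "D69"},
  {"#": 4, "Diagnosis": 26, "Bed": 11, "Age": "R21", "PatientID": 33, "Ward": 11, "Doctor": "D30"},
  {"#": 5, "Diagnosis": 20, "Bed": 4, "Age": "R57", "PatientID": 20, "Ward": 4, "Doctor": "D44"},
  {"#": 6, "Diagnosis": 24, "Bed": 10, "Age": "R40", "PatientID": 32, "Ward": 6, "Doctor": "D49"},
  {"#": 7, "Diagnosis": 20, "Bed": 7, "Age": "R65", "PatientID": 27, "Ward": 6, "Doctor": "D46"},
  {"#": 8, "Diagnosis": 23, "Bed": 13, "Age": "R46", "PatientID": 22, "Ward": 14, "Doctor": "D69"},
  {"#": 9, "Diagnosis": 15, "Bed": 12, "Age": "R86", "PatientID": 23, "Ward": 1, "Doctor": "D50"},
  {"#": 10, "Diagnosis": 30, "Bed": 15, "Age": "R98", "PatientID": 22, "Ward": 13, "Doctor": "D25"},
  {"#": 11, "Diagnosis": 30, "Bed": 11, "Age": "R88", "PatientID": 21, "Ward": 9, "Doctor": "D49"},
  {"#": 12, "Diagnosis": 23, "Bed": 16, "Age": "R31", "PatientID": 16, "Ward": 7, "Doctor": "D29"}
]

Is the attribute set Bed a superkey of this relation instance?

No

Rows 4 and 11 have the same Bed value Bed=11 but are distinct tuples, so Bed does not determine every attribute — not a superkey.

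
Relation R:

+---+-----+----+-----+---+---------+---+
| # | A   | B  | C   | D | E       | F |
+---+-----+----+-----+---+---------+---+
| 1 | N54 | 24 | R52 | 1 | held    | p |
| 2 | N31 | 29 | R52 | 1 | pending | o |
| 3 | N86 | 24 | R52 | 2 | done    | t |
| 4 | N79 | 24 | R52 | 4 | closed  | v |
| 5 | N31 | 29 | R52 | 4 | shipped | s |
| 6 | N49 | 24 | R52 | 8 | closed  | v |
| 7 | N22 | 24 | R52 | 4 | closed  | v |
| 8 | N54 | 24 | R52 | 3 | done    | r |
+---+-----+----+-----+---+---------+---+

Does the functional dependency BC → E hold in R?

No

(B=24, C=R52): rows 1, 3, 4, 6, 7, 8 → E takes values {held, done, closed} — violation
(B=29, C=R52): rows 2, 5 → E takes values {pending, shipped} — violation
Two rows agree on BC but differ on E, so BC → E does not hold.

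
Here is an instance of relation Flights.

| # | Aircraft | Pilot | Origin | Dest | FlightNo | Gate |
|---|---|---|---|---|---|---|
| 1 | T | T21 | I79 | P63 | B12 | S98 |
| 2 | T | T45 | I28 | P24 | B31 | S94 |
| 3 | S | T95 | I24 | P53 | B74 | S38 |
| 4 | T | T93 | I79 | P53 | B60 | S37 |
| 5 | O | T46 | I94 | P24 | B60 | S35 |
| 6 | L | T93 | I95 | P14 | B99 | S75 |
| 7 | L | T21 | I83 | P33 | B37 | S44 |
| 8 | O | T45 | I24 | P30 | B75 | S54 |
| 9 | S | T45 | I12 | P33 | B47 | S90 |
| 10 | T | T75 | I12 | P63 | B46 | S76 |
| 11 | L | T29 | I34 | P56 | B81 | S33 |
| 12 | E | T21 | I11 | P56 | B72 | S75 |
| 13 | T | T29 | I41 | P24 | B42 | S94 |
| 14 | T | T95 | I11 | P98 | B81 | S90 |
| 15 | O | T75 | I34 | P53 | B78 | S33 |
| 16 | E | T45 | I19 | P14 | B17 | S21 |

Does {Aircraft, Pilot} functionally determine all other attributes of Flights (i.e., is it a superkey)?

Yes

All 16 rows have distinct {Aircraft, Pilot} values, so {Aircraft, Pilot} → (all attributes) holds and {Aircraft, Pilot} is a superkey.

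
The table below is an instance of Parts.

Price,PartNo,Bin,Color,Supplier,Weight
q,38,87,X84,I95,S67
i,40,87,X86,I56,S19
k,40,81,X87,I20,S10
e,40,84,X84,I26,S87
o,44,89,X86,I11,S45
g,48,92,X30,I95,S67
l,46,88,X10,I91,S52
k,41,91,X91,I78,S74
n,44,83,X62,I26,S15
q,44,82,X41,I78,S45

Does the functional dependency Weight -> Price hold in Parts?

No

Weight=S67: 2 rows → Price takes values {q, g} — violation
Weight=S19: 1 row → Price = i ✓
Weight=S10: 1 row → Price = k ✓
Weight=S87: 1 row → Price = e ✓
Weight=S45: 2 rows → Price takes values {o, q} — violation
Weight=S52: 1 row → Price = l ✓
Weight=S74: 1 row → Price = k ✓
Weight=S15: 1 row → Price = n ✓
Two rows agree on Weight but differ on Price, so Weight -> Price does not hold.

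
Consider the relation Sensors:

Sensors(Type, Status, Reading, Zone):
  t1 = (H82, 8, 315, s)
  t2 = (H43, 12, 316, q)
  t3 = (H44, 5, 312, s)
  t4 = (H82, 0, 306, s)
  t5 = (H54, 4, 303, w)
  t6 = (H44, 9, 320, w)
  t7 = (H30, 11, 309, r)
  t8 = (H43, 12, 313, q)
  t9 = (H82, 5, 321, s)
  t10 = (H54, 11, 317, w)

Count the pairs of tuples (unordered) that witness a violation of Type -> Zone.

1

Type=H82: all 3 rows agree on Zone — 0 pairs.
Type=H43: all 2 rows agree on Zone — 0 pairs.
Type=H44: violating pairs (3,6) — 1 pair.
Type=H54: all 2 rows agree on Zone — 0 pairs.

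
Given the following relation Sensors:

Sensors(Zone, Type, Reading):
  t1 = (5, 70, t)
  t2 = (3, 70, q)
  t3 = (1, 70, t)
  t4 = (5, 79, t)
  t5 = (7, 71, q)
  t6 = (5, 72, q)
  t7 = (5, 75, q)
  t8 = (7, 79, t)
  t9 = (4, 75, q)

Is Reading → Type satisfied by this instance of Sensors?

No

Reading=t: rows 1, 3, 4, 8 → Type takes values {70, 79} — violation
Reading=q: rows 2, 5, 6, 7, 9 → Type takes values {70, 71, 72, 75} — violation
Two rows agree on Reading but differ on Type, so Reading → Type does not hold.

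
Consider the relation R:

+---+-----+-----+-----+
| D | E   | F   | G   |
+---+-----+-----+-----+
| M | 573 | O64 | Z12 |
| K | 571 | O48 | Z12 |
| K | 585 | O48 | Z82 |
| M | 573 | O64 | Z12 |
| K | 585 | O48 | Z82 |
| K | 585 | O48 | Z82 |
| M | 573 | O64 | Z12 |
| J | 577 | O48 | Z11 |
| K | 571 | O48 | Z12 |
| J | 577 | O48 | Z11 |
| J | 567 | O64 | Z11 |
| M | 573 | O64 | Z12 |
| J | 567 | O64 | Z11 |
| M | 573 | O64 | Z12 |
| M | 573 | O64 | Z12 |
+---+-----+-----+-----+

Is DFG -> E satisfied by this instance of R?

(D=M, F=O64, G=Z12): 6 rows → E = 573, 573, 573, 573, 573, 573 ✓
(D=K, F=O48, G=Z12): 2 rows → E = 571, 571 ✓
(D=K, F=O48, G=Z82): 3 rows → E = 585, 585, 585 ✓
(D=J, F=O48, G=Z11): 2 rows → E = 577, 577 ✓
(D=J, F=O64, G=Z11): 2 rows → E = 567, 567 ✓
Every DFG value is associated with a single E value, so DFG -> E holds.

Yes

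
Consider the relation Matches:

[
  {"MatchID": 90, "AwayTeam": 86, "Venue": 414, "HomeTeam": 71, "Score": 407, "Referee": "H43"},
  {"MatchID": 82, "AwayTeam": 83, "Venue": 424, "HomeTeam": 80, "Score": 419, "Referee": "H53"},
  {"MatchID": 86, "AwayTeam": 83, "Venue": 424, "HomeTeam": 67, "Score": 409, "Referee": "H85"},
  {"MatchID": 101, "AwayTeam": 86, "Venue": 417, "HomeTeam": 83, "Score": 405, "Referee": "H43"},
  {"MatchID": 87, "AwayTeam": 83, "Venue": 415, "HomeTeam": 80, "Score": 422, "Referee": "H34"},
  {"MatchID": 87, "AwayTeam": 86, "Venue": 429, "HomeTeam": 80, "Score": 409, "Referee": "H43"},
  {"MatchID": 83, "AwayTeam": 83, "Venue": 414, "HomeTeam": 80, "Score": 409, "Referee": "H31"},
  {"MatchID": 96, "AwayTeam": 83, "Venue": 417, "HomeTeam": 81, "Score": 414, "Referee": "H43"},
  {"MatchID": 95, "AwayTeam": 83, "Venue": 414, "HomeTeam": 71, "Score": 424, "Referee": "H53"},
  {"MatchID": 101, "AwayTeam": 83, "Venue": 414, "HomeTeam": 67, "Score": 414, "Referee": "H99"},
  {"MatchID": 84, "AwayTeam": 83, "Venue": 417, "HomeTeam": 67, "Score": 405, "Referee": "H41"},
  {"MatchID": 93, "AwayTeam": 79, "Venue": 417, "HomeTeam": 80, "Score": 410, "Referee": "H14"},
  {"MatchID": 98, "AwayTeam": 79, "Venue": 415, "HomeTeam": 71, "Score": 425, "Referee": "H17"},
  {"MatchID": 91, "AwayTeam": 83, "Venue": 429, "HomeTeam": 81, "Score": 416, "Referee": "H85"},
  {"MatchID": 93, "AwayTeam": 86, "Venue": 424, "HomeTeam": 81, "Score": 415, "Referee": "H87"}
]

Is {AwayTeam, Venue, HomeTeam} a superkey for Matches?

Yes

All 15 rows have distinct {AwayTeam, Venue, HomeTeam} values, so {AwayTeam, Venue, HomeTeam} → (all attributes) holds and {AwayTeam, Venue, HomeTeam} is a superkey.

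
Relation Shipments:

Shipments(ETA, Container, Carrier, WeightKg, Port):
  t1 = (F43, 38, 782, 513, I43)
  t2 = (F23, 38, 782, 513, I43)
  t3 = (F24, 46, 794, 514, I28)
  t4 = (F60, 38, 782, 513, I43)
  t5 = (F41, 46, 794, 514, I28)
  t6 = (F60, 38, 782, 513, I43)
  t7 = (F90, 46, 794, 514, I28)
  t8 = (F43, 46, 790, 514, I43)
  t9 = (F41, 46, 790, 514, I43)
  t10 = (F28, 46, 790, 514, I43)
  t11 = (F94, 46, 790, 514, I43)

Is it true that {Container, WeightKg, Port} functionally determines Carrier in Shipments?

(Container=38, WeightKg=513, Port=I43): rows 1, 2, 4, 6 → Carrier = 782, 782, 782, 782 ✓
(Container=46, WeightKg=514, Port=I28): rows 3, 5, 7 → Carrier = 794, 794, 794 ✓
(Container=46, WeightKg=514, Port=I43): rows 8, 9, 10, 11 → Carrier = 790, 790, 790, 790 ✓
Every {Container, WeightKg, Port} value is associated with a single Carrier value, so {Container, WeightKg, Port} → Carrier holds.

Yes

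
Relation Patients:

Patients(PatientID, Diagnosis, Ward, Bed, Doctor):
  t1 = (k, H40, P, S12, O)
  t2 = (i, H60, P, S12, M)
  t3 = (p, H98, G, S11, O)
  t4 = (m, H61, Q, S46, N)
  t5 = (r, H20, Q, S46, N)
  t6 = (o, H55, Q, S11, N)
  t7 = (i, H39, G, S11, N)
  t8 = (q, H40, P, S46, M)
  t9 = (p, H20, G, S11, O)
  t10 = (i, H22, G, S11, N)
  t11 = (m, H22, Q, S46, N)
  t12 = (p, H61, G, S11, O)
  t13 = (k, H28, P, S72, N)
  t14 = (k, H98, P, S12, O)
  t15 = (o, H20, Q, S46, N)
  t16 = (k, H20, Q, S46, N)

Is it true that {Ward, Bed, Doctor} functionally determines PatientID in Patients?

No

(Ward=P, Bed=S12, Doctor=O): rows 1, 14 → PatientID = k, k ✓
(Ward=P, Bed=S12, Doctor=M): row 2 → PatientID = i ✓
(Ward=G, Bed=S11, Doctor=O): rows 3, 9, 12 → PatientID = p, p, p ✓
(Ward=Q, Bed=S46, Doctor=N): rows 4, 5, 11, 15, 16 → PatientID takes values {m, r, o, k} — violation
(Ward=Q, Bed=S11, Doctor=N): row 6 → PatientID = o ✓
(Ward=G, Bed=S11, Doctor=N): rows 7, 10 → PatientID = i, i ✓
(Ward=P, Bed=S46, Doctor=M): row 8 → PatientID = q ✓
(Ward=P, Bed=S72, Doctor=N): row 13 → PatientID = k ✓
Two rows agree on {Ward, Bed, Doctor} but differ on PatientID, so {Ward, Bed, Doctor} -> PatientID does not hold.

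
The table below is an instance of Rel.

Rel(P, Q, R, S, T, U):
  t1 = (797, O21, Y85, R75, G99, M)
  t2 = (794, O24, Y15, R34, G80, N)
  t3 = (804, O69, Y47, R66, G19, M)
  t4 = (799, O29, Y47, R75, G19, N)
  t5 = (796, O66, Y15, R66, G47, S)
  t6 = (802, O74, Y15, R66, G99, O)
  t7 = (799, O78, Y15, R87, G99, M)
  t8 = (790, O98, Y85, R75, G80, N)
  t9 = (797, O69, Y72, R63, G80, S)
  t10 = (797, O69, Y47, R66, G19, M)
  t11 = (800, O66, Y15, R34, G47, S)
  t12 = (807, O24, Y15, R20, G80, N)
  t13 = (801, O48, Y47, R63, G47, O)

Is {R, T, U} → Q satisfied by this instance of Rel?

(R=Y85, T=G99, U=M): row 1 → Q = O21 ✓
(R=Y15, T=G80, U=N): rows 2, 12 → Q = O24, O24 ✓
(R=Y47, T=G19, U=M): rows 3, 10 → Q = O69, O69 ✓
(R=Y47, T=G19, U=N): row 4 → Q = O29 ✓
(R=Y15, T=G47, U=S): rows 5, 11 → Q = O66, O66 ✓
(R=Y15, T=G99, U=O): row 6 → Q = O74 ✓
(R=Y15, T=G99, U=M): row 7 → Q = O78 ✓
(R=Y85, T=G80, U=N): row 8 → Q = O98 ✓
(R=Y72, T=G80, U=S): row 9 → Q = O69 ✓
(R=Y47, T=G47, U=O): row 13 → Q = O48 ✓
Every {R, T, U} value is associated with a single Q value, so {R, T, U} → Q holds.

Yes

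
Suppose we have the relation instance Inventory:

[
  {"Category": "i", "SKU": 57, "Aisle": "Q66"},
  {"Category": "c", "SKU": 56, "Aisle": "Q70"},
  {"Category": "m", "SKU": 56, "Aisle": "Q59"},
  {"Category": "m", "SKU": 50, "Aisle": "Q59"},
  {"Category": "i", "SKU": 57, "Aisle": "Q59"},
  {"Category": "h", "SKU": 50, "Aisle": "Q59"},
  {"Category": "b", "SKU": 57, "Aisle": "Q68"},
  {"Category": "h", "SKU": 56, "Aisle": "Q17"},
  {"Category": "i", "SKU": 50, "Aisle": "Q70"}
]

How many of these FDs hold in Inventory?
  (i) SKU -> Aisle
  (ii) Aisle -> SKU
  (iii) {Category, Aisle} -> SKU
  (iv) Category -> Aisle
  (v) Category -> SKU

0

(i) SKU -> Aisle: SKU=57: 3 rows → Aisle takes values {Q66, Q59, Q68} — violation; SKU=56: 3 rows → Aisle takes values {Q70, Q59, Q17} — violation; SKU=50: 3 rows → Aisle takes values {Q59, Q70} — violation — fails.
(ii) Aisle -> SKU: Aisle=Q70: 2 rows → SKU takes values {56, 50} — violation; Aisle=Q59: 4 rows → SKU takes values {56, 50, 57} — violation — fails.
(iii) {Category, Aisle} -> SKU: (Category=m, Aisle=Q59): 2 rows → SKU takes values {56, 50} — violation — fails.
(iv) Category -> Aisle: Category=i: 3 rows → Aisle takes values {Q66, Q59, Q70} — violation; Category=h: 2 rows → Aisle takes values {Q59, Q17} — violation — fails.
(v) Category -> SKU: Category=i: 3 rows → SKU takes values {57, 50} — violation; Category=m: 2 rows → SKU takes values {56, 50} — violation; Category=h: 2 rows → SKU takes values {50, 56} — violation — fails.
None of the 5 dependencies hold.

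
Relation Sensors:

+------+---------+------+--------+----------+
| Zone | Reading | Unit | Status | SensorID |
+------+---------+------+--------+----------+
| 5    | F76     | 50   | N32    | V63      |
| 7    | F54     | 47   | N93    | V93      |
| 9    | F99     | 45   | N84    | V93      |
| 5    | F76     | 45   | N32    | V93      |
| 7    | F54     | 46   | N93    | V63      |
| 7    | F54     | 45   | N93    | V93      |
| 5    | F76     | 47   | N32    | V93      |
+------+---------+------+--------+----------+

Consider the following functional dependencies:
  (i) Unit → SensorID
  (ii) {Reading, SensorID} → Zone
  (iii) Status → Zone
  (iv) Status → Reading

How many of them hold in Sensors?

(i) Unit → SensorID: every LHS value maps to a single RHS value — holds.
(ii) {Reading, SensorID} → Zone: every LHS value maps to a single RHS value — holds.
(iii) Status → Zone: every LHS value maps to a single RHS value — holds.
(iv) Status → Reading: every LHS value maps to a single RHS value — holds.
4 of the 4 dependencies hold.

4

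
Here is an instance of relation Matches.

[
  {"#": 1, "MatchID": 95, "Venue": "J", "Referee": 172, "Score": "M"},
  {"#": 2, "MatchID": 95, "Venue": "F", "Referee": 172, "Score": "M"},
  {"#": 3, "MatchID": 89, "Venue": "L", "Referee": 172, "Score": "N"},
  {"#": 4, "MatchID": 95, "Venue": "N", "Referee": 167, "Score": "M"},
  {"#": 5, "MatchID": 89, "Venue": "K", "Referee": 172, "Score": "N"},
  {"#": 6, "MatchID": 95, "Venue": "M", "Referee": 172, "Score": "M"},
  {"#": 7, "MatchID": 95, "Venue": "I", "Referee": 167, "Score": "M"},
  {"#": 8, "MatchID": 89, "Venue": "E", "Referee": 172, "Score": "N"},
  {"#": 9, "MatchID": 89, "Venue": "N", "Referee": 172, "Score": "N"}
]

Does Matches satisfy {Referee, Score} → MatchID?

(Referee=172, Score=M): rows 1, 2, 6 → MatchID = 95, 95, 95 ✓
(Referee=172, Score=N): rows 3, 5, 8, 9 → MatchID = 89, 89, 89, 89 ✓
(Referee=167, Score=M): rows 4, 7 → MatchID = 95, 95 ✓
Every {Referee, Score} value is associated with a single MatchID value, so {Referee, Score} → MatchID holds.

Yes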